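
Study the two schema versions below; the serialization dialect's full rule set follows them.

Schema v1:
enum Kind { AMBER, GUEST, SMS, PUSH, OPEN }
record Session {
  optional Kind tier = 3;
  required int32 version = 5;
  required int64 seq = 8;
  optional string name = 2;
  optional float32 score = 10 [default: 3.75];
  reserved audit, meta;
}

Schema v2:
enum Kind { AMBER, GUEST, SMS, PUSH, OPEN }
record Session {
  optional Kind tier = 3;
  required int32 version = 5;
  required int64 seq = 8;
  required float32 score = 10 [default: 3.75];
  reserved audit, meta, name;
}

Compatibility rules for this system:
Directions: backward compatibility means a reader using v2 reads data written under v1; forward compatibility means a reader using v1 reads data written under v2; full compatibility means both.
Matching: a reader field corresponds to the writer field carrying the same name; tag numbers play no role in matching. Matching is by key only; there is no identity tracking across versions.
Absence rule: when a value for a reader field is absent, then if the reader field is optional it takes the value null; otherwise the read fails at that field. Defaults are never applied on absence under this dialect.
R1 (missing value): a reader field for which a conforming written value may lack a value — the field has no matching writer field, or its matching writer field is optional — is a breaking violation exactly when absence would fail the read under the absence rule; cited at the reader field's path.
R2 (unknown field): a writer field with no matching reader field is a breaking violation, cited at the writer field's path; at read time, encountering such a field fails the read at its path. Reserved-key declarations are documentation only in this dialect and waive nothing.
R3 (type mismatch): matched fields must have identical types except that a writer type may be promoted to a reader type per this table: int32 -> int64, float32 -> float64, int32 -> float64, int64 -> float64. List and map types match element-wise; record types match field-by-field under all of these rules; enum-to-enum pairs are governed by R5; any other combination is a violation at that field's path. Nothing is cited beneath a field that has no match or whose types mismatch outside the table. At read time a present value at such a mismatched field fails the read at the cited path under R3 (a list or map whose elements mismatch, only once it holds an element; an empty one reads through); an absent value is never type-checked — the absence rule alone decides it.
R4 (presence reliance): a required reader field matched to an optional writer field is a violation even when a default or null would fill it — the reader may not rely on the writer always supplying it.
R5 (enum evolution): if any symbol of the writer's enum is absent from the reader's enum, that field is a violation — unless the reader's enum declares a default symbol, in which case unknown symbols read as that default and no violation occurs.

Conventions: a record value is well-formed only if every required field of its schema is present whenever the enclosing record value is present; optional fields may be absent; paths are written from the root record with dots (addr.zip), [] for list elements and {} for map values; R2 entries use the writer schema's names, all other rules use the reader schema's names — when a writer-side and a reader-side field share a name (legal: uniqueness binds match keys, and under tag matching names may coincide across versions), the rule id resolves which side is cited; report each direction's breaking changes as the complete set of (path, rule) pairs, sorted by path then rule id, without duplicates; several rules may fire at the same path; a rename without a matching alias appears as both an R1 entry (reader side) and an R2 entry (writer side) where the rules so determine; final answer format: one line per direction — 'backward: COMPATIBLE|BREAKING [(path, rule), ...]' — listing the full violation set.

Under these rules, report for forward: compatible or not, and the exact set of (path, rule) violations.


in Session below, arrows point writer -> reader
forward for Session (reader v1, writer v2):
  Kind -> Kind, writer optional: tier aligns to tier
  int32 -> int32, writer required: version aligns to version
  int64 -> int64, writer required: seq aligns to seq
  name: no writer-side match
  float32 -> float32, writer required: score aligns to score
  => no violations; forward on Session: COMPATIBLE
the other Session changes do not affect what is asked:
  removed field name from record Session (its key "name" joins the reserved list) -> fires only in the backward direction of Session, which is not asked here
  field score in record Session: optional changed to required -> fires only in the backward direction of Session, which is not asked here

forward: COMPATIBLE []


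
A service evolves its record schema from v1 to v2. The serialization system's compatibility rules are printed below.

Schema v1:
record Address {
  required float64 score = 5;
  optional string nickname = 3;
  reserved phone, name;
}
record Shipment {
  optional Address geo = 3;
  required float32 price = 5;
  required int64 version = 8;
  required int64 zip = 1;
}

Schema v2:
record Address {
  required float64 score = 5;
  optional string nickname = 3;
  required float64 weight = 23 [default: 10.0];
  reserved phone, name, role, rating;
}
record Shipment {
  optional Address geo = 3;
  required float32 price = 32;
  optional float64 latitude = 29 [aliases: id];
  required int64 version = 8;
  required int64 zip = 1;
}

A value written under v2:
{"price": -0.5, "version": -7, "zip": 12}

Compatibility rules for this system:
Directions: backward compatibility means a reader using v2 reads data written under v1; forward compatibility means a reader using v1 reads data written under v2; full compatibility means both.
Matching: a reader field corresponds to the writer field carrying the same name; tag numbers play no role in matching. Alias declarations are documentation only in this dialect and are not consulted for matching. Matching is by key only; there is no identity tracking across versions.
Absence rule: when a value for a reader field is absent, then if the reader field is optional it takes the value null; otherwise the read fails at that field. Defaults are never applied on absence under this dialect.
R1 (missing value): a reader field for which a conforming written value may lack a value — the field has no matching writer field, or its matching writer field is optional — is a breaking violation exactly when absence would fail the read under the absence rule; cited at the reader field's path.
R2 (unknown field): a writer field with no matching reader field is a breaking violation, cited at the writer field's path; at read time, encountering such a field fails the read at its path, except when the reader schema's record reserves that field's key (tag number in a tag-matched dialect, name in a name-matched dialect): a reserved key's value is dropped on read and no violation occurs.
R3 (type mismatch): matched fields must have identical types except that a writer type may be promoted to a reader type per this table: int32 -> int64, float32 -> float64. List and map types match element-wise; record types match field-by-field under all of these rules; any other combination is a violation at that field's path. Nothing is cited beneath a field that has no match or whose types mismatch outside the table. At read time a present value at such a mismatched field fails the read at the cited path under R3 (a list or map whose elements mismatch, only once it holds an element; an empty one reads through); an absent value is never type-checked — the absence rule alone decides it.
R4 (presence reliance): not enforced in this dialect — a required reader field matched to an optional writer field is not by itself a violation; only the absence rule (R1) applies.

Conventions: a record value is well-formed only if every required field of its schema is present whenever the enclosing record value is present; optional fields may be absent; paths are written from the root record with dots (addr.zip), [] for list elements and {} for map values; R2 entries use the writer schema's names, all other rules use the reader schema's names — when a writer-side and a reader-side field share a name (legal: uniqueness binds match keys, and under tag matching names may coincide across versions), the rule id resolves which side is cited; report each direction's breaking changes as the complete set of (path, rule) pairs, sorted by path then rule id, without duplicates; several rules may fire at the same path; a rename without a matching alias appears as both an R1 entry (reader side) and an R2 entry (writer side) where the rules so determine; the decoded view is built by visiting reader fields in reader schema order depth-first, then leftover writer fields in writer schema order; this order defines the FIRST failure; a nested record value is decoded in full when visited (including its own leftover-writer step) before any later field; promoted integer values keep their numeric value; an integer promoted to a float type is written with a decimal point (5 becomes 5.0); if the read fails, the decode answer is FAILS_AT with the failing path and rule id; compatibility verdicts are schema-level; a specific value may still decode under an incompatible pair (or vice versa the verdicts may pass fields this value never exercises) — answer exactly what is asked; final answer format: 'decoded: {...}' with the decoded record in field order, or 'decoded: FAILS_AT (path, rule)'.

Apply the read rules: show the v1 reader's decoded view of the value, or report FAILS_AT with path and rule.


arrows below run writer -> reader for Shipment
migrating the Shipment value to v1:
  geo := null (not supplied -> null)
  price := -0.5
  version := -7
  zip := 12
  => decoded: {"geo": null, "price": -0.5, "version": -7, "zip": 12}
the other Shipment changes do not affect what is asked:
  added field latitude to record Shipment: optional float64, tag 29 (in v2 it sits immediately before version) -> a verdict-level change on Shipment — the shown value reads the same
  field price in record Shipment: tag 5 changed to 32 -> fires no rule on Shipment under this dialect and leaves the result unchanged
  added field weight to record Address: required float64, tag 23, default 10.0 (in v2 it sits last) -> a verdict-level change on Shipment — the shown value reads the same

decoded: {"geo": null, "price": -0.5, "version": -7, "zip": 12}


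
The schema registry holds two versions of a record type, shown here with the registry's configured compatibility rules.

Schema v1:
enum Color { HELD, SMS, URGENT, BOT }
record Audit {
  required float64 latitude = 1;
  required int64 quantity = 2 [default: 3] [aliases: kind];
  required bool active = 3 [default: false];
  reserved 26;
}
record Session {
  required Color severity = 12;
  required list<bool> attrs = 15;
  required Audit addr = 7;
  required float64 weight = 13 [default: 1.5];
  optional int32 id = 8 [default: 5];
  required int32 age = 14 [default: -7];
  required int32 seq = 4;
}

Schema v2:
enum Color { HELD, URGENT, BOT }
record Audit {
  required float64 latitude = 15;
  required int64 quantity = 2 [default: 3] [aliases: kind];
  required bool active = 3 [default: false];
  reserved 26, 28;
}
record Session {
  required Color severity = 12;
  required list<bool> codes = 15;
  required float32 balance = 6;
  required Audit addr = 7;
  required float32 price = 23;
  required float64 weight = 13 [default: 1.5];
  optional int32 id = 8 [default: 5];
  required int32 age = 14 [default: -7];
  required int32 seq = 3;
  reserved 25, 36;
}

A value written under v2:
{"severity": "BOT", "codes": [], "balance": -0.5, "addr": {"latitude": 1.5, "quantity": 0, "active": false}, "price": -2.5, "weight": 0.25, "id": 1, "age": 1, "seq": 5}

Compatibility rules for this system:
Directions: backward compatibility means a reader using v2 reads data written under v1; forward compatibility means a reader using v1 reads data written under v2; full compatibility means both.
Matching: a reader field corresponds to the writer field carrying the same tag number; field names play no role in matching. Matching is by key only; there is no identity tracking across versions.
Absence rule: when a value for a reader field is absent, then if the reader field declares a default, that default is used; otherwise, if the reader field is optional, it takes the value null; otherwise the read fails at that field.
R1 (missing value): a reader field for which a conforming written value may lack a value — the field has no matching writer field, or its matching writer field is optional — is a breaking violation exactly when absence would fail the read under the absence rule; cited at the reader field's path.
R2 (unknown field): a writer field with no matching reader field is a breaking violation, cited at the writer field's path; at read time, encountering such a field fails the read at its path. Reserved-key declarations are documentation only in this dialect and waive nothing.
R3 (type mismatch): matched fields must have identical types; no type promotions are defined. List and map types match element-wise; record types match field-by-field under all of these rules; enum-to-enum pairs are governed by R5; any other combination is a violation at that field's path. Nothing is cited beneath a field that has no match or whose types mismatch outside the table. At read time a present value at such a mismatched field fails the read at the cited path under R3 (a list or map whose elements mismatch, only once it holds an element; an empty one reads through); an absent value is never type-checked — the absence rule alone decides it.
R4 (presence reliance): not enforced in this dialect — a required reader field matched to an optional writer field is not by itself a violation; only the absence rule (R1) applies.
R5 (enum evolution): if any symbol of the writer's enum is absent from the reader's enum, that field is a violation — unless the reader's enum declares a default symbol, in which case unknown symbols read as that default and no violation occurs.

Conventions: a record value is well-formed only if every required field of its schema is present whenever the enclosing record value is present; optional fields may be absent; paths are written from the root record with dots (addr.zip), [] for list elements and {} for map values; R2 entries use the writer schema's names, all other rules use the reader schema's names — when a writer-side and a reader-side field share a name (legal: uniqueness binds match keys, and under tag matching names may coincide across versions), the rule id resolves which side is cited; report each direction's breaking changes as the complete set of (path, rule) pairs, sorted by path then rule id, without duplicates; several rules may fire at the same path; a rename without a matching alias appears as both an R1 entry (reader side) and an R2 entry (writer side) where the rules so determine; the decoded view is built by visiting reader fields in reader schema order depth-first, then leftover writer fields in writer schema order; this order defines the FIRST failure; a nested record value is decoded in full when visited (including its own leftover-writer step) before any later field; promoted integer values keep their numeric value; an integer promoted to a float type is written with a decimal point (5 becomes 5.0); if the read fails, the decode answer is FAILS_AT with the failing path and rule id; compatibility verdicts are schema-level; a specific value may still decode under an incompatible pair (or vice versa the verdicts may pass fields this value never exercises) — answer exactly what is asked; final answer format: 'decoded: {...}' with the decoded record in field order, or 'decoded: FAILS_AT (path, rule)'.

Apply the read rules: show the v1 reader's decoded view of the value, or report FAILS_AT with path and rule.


in Session below, arrows point writer -> reader
decoding the Session value with the v1 reader:
  severity := "BOT"
  attrs := [] (from writer codes)
  read fails at addr.latitude under R1 (no fill)
  => FAILS_AT (addr.latitude, R1)
the rest of the Session diff is inert for this question:
  enum Color (field severity in record Session): symbol SMS removed -> matters for Session compatibility verdicts, not for this value's decode
  renamed field attrs to codes in record Session -> triggers nothing under the printed rules; the Session answer is the same either way
  field seq in record Session: tag 4 changed to 3 -> matters for Session compatibility verdicts, not for this value's decode
  added field balance to record Session: required float32, tag 6 (in v2 it sits immediately before addr) -> matters for Session compatibility verdicts, not for this value's decode
  added field price to record Session: required float32, tag 23 (in v2 it sits immediately before weight) -> matters for Session compatibility verdicts, not for this value's decode

decoded: FAILS_AT (addr.latitude, R1)


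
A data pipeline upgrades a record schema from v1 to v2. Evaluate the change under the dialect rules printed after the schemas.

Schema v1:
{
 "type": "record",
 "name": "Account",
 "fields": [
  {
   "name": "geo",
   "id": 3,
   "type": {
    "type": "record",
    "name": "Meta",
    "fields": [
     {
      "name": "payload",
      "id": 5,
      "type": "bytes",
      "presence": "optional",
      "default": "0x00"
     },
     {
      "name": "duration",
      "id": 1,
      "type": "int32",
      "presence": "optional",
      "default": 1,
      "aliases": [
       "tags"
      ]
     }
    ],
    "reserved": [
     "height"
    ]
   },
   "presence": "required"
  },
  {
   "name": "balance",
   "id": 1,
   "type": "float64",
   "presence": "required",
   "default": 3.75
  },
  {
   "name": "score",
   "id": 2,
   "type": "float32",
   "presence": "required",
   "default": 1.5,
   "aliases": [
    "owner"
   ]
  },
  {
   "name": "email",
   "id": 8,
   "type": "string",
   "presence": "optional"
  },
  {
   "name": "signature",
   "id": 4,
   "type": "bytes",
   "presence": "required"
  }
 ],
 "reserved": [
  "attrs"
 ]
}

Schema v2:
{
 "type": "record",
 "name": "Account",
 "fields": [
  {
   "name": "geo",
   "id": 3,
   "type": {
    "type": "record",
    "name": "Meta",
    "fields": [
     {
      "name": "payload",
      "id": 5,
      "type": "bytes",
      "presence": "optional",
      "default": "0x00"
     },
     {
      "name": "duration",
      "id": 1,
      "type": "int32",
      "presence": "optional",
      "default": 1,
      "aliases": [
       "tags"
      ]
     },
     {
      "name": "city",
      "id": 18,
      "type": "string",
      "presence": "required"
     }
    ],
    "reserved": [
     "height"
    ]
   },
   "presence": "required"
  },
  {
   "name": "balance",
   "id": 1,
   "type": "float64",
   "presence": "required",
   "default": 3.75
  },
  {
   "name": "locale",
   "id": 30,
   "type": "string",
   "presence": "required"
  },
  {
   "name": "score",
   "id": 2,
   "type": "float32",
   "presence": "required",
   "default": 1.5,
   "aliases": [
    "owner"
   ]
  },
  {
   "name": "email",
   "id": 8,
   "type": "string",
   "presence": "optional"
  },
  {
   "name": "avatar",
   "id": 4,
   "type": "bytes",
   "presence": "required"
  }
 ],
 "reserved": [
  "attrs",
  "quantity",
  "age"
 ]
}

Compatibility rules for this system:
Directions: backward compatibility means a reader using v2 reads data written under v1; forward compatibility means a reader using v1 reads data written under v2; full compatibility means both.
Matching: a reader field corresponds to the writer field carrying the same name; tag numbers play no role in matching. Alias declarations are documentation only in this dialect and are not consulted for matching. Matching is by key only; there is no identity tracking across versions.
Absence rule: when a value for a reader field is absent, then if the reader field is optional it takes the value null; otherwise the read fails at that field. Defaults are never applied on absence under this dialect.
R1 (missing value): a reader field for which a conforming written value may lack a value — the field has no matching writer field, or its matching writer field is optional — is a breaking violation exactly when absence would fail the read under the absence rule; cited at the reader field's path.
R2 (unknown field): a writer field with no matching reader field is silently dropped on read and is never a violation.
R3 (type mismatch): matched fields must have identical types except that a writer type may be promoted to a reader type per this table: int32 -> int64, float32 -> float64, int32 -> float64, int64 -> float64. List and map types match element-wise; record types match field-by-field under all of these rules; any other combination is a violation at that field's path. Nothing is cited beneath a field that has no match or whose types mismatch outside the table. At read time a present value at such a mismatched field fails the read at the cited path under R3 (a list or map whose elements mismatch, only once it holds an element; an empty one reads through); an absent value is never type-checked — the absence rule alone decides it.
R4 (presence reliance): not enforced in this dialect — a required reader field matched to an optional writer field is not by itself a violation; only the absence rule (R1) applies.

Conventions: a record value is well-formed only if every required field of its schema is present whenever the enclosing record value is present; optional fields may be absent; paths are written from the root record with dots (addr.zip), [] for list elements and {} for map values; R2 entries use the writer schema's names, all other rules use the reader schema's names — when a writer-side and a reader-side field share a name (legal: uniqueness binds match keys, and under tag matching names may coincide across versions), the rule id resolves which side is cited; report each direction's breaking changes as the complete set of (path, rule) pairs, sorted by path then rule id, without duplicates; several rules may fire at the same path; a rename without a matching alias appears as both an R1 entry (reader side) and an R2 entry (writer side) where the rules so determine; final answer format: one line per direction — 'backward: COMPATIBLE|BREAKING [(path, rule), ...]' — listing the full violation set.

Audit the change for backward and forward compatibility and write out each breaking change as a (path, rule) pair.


backward: BREAKING [(avatar, R1), (geo.city, R1), (locale, R1)]; forward: BREAKING [(signature, R1)]

each type pair in Account: writer, then reader
backward analysis of Account with v2 as reader and v1 as writer:
  geo: Meta -> Meta, writer required; from geo
  balance: float64 -> float64, writer required; from balance
  locale: no writer match
  score: float32 -> float32, writer required; from score
  email: string -> string, writer optional; from email
  avatar: no writer match
  signature (writer side), unknown to reader
  geo.payload: bytes -> bytes, writer optional; from geo.payload
  geo.duration: int32 -> int32, writer optional; from geo.duration
  geo.city: no writer match
  rule R1 violated at avatar
  rule R1 violated at geo.city
  rule R1 violated at locale
  => backward verdict for Account: BREAKING, 3 violation(s)
forward analysis of Account with v1 as reader and v2 as writer:
  geo: Meta -> Meta, writer required; from geo
  balance: float64 -> float64, writer required; from balance
  score: float32 -> float32, writer required; from score
  email: string -> string, writer optional; from email
  signature: no writer match
  locale (writer side), unknown to reader
  avatar (writer side), unknown to reader
  geo.payload: bytes -> bytes, writer optional; from geo.payload
  geo.duration: int32 -> int32, writer optional; from geo.duration
  geo.city (writer side), unknown to reader
  rule R1 violated at signature
  => forward verdict for Account: BREAKING, 1 violation(s)


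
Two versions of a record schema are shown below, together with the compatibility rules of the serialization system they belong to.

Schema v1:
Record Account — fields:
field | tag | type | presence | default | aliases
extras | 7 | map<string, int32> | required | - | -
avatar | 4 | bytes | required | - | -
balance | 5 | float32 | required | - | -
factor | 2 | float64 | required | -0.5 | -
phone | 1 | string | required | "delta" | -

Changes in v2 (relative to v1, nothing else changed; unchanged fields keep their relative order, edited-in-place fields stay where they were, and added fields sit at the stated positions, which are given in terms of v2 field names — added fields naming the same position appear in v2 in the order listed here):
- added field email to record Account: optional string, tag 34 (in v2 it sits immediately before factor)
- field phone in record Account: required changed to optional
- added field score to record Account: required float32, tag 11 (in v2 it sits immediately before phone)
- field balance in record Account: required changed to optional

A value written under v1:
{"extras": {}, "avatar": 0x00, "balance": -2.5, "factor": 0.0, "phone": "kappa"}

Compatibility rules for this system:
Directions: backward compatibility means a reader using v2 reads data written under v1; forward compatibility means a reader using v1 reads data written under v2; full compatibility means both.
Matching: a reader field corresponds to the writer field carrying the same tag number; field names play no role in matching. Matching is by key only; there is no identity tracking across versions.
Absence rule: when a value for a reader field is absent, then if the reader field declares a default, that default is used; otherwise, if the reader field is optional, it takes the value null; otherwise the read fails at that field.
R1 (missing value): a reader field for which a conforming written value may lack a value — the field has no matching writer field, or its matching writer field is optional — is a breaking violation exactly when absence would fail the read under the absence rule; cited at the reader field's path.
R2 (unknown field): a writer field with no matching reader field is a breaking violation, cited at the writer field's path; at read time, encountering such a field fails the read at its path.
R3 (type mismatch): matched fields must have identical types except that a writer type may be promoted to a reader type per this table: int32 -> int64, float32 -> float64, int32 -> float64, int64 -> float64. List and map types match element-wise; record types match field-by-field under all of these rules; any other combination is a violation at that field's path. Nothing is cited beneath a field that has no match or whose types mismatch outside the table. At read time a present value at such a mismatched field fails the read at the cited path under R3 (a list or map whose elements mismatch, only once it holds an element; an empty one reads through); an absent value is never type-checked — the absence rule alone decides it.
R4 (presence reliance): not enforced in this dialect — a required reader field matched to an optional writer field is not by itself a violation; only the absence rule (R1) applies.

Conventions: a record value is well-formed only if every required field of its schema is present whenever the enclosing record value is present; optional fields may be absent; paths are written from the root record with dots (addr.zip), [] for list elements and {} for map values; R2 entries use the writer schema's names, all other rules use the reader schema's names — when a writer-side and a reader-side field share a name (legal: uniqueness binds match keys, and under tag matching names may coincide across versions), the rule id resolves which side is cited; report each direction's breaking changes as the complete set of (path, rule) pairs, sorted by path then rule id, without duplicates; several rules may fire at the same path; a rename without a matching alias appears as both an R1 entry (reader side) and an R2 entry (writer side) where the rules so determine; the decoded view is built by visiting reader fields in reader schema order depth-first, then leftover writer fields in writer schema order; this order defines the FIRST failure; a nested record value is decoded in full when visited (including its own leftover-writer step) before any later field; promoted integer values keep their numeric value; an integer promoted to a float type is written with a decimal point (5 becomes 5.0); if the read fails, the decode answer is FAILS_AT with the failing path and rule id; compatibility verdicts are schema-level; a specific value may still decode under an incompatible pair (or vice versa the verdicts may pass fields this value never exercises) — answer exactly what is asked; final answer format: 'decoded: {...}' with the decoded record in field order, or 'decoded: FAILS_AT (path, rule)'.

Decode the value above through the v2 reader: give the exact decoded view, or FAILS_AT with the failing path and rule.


decoded: FAILS_AT (score, R1)

in Account below, arrows point writer -> reader
migrating the Account value to v2:
  extras := {}
  avatar := 0x00
  balance := -2.5
  email := null (absent, optional -> null)
  factor := 0.0
  read fails at score under R1 (no fill)
  => FAILS_AT (score, R1)
checking off the Account differences that do not matter here:
  field phone in record Account: required changed to optional -> no rule fires on it and the decoded Account view is identical with or without it
  added field email to record Account: optional string, tag 34 (in v2 it sits immediately before factor) -> a verdict-level change on Account — the shown value reads the same
  field balance in record Account: required changed to optional -> a verdict-level change on Account — the shown value reads the same


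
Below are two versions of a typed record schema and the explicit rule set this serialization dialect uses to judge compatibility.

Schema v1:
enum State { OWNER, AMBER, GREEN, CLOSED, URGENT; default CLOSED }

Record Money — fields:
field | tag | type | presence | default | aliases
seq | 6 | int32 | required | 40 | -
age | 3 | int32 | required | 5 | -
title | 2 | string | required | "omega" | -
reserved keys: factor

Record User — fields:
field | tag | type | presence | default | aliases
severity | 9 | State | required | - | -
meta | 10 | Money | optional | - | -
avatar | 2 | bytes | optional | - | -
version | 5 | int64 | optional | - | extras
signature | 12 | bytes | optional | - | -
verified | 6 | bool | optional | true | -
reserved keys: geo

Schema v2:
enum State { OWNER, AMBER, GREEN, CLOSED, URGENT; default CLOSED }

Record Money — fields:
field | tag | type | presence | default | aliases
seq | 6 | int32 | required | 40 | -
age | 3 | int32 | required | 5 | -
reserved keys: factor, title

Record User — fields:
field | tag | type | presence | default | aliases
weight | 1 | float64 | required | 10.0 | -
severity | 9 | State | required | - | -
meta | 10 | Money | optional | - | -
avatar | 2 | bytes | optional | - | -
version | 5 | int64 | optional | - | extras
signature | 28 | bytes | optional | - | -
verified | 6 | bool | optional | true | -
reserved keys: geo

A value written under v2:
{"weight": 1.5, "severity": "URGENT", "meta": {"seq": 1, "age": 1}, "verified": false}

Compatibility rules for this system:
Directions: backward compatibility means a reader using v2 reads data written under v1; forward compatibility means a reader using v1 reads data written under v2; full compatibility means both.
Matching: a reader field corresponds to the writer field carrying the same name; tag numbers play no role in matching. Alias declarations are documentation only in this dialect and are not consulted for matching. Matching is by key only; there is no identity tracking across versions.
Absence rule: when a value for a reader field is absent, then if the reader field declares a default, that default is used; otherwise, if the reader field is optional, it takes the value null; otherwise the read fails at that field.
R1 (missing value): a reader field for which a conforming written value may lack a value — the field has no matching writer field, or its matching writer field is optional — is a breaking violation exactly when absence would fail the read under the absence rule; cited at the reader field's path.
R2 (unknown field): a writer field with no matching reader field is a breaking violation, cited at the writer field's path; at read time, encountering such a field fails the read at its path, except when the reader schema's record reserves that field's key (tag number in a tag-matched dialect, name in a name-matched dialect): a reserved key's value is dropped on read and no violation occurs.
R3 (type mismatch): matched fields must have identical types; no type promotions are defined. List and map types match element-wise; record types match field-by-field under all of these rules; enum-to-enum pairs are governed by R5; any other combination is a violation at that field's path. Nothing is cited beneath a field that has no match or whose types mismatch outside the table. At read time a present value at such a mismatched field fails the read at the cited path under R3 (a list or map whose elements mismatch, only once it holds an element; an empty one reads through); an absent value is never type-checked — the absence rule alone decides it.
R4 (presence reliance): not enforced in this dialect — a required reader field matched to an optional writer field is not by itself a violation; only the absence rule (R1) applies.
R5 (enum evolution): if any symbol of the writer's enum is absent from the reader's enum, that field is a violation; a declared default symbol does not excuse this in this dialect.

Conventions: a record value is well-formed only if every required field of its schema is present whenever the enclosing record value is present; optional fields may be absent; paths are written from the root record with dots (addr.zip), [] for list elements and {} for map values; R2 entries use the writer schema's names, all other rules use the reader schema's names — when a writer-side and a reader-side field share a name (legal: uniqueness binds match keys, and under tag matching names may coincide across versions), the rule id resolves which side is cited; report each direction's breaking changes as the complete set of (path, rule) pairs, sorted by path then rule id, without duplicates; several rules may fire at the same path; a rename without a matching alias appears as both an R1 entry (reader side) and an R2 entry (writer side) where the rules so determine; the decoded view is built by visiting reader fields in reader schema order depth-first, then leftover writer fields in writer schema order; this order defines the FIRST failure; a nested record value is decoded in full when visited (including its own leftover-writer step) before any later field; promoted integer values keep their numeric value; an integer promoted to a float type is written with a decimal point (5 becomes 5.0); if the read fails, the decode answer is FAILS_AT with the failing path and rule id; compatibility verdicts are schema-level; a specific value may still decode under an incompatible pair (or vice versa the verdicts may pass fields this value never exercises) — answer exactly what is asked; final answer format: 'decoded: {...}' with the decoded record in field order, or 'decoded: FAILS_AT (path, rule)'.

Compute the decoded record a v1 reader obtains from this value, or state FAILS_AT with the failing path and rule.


decoded: FAILS_AT (weight, R2)

arrows below run writer -> reader for User
migrating the User value to v1:
  severity := "URGENT"
  meta.seq := 1
  meta.age := 1
  meta.title := "omega" (absent -> default)
  avatar := null (absent, optional -> null)
  version := null (absent, optional -> null)
  signature := null (absent, optional -> null)
  verified := false
  read fails at weight under R2 (unknown field)
  => FAILS_AT (weight, R2)
the other User changes do not affect what is asked:
  field signature in record User: tag 12 changed to 28 -> inert under this dialect — no rule fires on User and the result does not move
  removed field title from record Money (its key "title" joins the reserved list) -> inert under this dialect — no rule fires on User and the result does not move


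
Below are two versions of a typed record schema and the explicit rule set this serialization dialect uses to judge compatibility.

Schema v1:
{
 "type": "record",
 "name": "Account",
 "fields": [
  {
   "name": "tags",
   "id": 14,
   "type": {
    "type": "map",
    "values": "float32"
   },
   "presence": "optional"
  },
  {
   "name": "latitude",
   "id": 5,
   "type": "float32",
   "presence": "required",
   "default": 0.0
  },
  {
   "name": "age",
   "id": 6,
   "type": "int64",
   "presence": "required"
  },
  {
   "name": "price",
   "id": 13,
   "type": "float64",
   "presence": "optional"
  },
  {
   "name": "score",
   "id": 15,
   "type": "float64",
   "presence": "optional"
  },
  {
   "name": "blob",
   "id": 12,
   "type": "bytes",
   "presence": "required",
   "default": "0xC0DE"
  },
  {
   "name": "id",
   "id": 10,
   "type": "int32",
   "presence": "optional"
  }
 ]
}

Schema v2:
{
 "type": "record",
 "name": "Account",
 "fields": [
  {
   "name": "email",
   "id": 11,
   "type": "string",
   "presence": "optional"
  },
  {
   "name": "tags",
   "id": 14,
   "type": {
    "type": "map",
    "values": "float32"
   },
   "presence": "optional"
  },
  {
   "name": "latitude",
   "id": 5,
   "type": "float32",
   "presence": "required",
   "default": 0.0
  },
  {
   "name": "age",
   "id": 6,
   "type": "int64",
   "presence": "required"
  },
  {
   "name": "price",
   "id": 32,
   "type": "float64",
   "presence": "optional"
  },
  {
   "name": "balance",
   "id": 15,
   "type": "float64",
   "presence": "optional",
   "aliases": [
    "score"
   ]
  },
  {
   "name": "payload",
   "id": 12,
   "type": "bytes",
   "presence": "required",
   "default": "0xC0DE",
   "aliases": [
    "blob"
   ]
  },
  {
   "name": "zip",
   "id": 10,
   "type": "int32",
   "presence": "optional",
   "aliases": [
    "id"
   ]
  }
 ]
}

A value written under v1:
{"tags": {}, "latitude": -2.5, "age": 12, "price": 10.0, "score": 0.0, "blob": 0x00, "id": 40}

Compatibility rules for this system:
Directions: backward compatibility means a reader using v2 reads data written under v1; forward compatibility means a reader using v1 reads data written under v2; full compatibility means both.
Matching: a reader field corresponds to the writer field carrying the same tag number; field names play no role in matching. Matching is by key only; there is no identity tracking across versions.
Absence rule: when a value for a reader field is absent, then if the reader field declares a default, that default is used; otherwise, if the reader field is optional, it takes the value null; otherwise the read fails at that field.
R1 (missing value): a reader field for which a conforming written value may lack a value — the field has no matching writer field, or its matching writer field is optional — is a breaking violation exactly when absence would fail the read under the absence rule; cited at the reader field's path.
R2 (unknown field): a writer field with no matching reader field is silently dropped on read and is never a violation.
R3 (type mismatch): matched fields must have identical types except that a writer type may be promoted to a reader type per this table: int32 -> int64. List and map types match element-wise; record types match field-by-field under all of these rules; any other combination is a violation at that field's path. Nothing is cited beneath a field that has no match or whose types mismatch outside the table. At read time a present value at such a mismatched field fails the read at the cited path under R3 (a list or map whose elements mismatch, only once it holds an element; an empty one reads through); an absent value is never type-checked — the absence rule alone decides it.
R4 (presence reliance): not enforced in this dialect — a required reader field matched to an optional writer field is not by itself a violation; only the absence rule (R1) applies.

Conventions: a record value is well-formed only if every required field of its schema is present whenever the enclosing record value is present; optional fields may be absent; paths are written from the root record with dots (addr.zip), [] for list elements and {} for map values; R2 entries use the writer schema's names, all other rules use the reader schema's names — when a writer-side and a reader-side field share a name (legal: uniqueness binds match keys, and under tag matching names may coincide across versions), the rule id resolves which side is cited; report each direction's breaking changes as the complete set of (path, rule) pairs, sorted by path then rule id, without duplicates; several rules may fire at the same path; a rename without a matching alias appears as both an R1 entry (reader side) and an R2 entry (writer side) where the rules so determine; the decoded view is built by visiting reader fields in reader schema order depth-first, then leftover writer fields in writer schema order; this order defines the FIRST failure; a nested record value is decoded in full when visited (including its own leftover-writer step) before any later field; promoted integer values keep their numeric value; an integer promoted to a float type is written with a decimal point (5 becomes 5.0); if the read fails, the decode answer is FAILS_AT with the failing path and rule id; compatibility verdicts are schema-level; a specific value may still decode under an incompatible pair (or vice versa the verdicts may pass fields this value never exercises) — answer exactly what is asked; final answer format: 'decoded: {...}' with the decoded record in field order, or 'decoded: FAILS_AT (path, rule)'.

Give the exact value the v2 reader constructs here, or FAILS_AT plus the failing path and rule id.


arrows below run writer -> reader for Account
decoding the Account value with the v2 reader:
  email := null (absent, optional -> null)
  tags := {}
  latitude := -2.5
  age := 12
  price := null (absent, optional -> null)
  balance := 0.0 (from writer score)
  payload := 0x00 (from writer blob)
  zip := 40 (from writer id)
  writer price: unknown -> dropped
  => decoded: {"email": null, "tags": {}, "latitude": -2.5, "age": 12, "price": null, "balance": 0.0, "payload": 0x00, "zip": 40}

decoded: {"email": null, "tags": {}, "latitude": -2.5, "age": 12, "price": null, "balance": 0.0, "payload": 0x00, "zip": 40}
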